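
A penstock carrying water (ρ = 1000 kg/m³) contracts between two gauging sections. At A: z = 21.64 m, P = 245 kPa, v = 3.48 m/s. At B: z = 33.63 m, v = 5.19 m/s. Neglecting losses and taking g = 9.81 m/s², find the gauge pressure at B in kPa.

P₂ ≈ 120 kPa

Pressure head at A: ψ₁ = P₁/(ρg) = 245×1000 / (1000 × 9.81) = 24.97 m.
Velocity heads: v₁²/2g = 3.48²/19.62 = 0.617 m; v₂²/2g = 5.19²/19.62 = 1.373 m.
Total head H = z₁ + ψ₁ + v₁²/2g = 21.64 + 24.97 + 0.617 = 47.23 m.
ψ₂ = H − z₂ − v₂²/2g = 47.23 − 33.63 − 1.373 = 12.23 m.
P₂ = ρgψ₂ = 1000 × 9.81 × 12.23 ≈ 120 kPa.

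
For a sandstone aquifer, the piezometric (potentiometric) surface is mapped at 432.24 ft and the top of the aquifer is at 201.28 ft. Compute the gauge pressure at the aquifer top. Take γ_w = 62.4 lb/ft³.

Pressure head at the aquifer top: ψ = h − z = 432.24 − 201.28 = 230.96 ft.
P = γψ/144 = 62.4 × 230.96 / 144 = 100 psi.

P ≈ 100 psi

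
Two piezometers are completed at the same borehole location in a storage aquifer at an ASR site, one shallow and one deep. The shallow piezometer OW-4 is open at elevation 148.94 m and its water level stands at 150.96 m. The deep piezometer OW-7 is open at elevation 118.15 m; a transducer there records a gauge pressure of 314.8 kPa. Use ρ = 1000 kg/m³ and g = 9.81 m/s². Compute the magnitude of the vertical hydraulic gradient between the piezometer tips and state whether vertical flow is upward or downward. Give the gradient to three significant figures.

Total head at OW-4: h = 150.96 m (water level in the standpipe).
Pressure head at OW-7: ψ = P/(ρg) = 314.8×1000 / (1000 × 9.81) = 32.09 m.
Total head at OW-7: h = z + ψ = 118.15 + 32.09 = 150.24 m.
Δh = h(OW-4) − h(OW-7) = 150.96 − 150.24 = 0.72 m.
Vertical separation Δz = 148.94 − 118.15 = 30.79 m.
|i_v| = |Δh| / Δz = 0.72 / 30.79 = 0.0234.
Head is higher in the shallow piezometer, so vertical flow is downward (recharge condition).

|i_v| ≈ 0.0234; vertical flow is downward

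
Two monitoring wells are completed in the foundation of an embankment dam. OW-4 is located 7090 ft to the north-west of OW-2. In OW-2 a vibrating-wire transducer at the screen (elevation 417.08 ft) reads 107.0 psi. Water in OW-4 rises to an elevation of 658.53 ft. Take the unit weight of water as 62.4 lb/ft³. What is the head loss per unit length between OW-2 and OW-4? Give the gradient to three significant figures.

i ≈ 0.000772 ft/ft

Pressure head at OW-2: ψ = 144·P/γ = 144 × 107.0 / 62.4 = 246.92 ft.
Total head at OW-2: h = z + ψ = 417.08 + 246.92 = 664.00 ft.
Total head at OW-4: h = 658.53 ft (water level in the piezometer is the total head).
Head difference: h(OW-2) − h(OW-4) = 664.00 − 658.53 = 5.47 ft.
Hydraulic gradient: i = |Δh| / L = 5.47 / 7090 = 0.000772.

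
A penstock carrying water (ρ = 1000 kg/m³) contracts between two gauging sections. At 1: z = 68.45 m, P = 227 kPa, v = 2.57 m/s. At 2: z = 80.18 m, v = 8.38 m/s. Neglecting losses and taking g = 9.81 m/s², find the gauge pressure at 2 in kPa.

P₂ ≈ 80.1 kPa

Pressure head at 1: ψ₁ = P₁/(ρg) = 227×1000 / (1000 × 9.81) = 23.14 m.
Velocity heads: v₁²/2g = 2.57²/19.62 = 0.337 m; v₂²/2g = 8.38²/19.62 = 3.579 m.
Total head H = z₁ + ψ₁ + v₁²/2g = 68.45 + 23.14 + 0.337 = 91.93 m.
ψ₂ = H − z₂ − v₂²/2g = 91.93 − 80.18 − 3.579 = 8.17 m.
P₂ = ρgψ₂ = 1000 × 9.81 × 8.17 ≈ 80.1 kPa.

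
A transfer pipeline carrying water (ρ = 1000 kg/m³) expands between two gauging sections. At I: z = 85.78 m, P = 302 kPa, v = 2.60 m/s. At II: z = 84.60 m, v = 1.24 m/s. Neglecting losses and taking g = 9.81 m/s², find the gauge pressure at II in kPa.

Pressure head at I: ψ₁ = P₁/(ρg) = 302×1000 / (1000 × 9.81) = 30.78 m.
Velocity heads: v₁²/2g = 2.60²/19.62 = 0.345 m; v₂²/2g = 1.24²/19.62 = 0.078 m.
Total head H = z₁ + ψ₁ + v₁²/2g = 85.78 + 30.78 + 0.345 = 116.91 m.
ψ₂ = H − z₂ − v₂²/2g = 116.91 − 84.60 − 0.078 = 32.23 m.
P₂ = ρgψ₂ = 1000 × 9.81 × 32.23 ≈ 316 kPa.

P₂ ≈ 316 kPa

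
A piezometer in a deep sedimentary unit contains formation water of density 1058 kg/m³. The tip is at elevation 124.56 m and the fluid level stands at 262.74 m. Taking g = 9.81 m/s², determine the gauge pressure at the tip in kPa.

P ≈ 1430 kPa

Pressure head ψ = h − z = 262.74 − 124.56 = 138.18 m.
P = ρgψ = 1058 × 9.81 × 138.18 = 1434167 Pa ≈ 1430 kPa.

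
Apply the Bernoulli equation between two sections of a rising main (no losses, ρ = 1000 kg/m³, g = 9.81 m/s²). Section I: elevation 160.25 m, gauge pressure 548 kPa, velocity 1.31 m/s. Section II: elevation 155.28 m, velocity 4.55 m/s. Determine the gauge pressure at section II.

P₂ ≈ 587 kPa

Pressure head at I: ψ₁ = P₁/(ρg) = 548×1000 / (1000 × 9.81) = 55.86 m.
Velocity heads: v₁²/2g = 1.31²/19.62 = 0.087 m; v₂²/2g = 4.55²/19.62 = 1.055 m.
Total head H = z₁ + ψ₁ + v₁²/2g = 160.25 + 55.86 + 0.087 = 216.20 m.
ψ₂ = H − z₂ − v₂²/2g = 216.20 − 155.28 − 1.055 = 59.86 m.
P₂ = ρgψ₂ = 1000 × 9.81 × 59.86 ≈ 587 kPa.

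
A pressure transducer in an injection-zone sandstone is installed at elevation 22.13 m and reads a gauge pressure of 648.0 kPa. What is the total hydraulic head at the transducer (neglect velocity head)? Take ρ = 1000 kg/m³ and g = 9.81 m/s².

ψ = P/(ρg) = 648.0×1000 / (1000 × 9.81) = 66.06 m.
h = z + ψ = 22.13 + 66.06 = 88.19 m.

h ≈ 88.19 m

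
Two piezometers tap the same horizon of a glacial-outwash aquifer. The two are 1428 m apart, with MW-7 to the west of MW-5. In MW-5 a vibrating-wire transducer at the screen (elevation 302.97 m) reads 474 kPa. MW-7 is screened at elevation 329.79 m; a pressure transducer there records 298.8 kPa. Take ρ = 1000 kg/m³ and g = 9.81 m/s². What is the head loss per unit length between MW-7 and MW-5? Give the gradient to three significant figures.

i ≈ 0.00627 m/m

Pressure head at MW-5: ψ = P/(ρg) = 474×1000 / (1000 × 9.81) = 48.32 m.
Total head at MW-5: h = z + ψ = 302.97 + 48.32 = 351.29 m.
Pressure head at MW-7: ψ = P/(ρg) = 298.8×1000 / (1000 × 9.81) = 30.46 m.
Total head at MW-7: h = z + ψ = 329.79 + 30.46 = 360.25 m.
Head difference: h(MW-5) − h(MW-7) = 351.29 − 360.25 = -8.96 m.
Hydraulic gradient: i = |Δh| / L = 8.96 / 1428 = 0.00627.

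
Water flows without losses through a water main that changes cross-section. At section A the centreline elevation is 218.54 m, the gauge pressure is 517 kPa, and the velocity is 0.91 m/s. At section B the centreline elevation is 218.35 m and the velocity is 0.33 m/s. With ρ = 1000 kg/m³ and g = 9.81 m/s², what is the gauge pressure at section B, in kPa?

P₂ ≈ 519 kPa

Pressure head at A: ψ₁ = P₁/(ρg) = 517×1000 / (1000 × 9.81) = 52.70 m.
Velocity heads: v₁²/2g = 0.91²/19.62 = 0.042 m; v₂²/2g = 0.33²/19.62 = 0.006 m.
Total head H = z₁ + ψ₁ + v₁²/2g = 218.54 + 52.70 + 0.042 = 271.28 m.
ψ₂ = H − z₂ − v₂²/2g = 271.28 − 218.35 − 0.006 = 52.92 m.
P₂ = ρgψ₂ = 1000 × 9.81 × 52.92 ≈ 519 kPa.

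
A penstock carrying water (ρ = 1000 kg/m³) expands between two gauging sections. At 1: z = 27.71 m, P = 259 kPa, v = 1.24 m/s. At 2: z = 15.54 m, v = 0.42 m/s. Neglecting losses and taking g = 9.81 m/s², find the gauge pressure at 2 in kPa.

P₂ ≈ 379 kPa

Pressure head at 1: ψ₁ = P₁/(ρg) = 259×1000 / (1000 × 9.81) = 26.40 m.
Velocity heads: v₁²/2g = 1.24²/19.62 = 0.078 m; v₂²/2g = 0.42²/19.62 = 0.009 m.
Total head H = z₁ + ψ₁ + v₁²/2g = 27.71 + 26.40 + 0.078 = 54.19 m.
ψ₂ = H − z₂ − v₂²/2g = 54.19 − 15.54 − 0.009 = 38.64 m.
P₂ = ρgψ₂ = 1000 × 9.81 × 38.64 ≈ 379 kPa.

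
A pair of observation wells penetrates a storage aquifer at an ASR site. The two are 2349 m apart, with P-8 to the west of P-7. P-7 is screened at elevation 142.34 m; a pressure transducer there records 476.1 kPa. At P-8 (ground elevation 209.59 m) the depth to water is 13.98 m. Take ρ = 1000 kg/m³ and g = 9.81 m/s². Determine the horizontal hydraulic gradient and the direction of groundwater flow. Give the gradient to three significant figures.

Pressure head at P-7: ψ = P/(ρg) = 476.1×1000 / (1000 × 9.81) = 48.53 m.
Total head at P-7: h = z + ψ = 142.34 + 48.53 = 190.87 m.
Total head at P-8: h = 209.59 − 13.98 = 195.61 m.
Head difference: h(P-7) − h(P-8) = 190.87 − 195.61 = -4.74 m.
Hydraulic gradient: i = |Δh| / L = 4.74 / 2349 = 0.00202.
Flow is from higher to lower head: from P-8 toward P-7, i.e. toward the east.

i ≈ 0.00202; groundwater flows toward the east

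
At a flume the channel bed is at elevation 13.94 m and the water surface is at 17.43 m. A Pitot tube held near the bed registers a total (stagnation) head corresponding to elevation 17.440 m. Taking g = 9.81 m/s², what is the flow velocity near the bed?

Near the bed, under hydrostatic conditions, the piezometric head (z + ψ) equals the free-surface elevation, 17.43 m.
Velocity head = total − piezometric = 17.440 − 17.43 = 0.010 m.
v = √(2g·h_v) = √(2 × 9.81 × 0.010) = 0.443 m/s.

v ≈ 0.443 m/s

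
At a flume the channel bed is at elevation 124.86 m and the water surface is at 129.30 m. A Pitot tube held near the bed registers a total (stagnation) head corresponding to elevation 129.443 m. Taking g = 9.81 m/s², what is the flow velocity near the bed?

Near the bed, under hydrostatic conditions, the piezometric head (z + ψ) equals the free-surface elevation, 129.30 m.
Velocity head = total − piezometric = 129.443 − 129.30 = 0.143 m.
v = √(2g·h_v) = √(2 × 9.81 × 0.143) = 1.68 m/s.

v ≈ 1.68 m/s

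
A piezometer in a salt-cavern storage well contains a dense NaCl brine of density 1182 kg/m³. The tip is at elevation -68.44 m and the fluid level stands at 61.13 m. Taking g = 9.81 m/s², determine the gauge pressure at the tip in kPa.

Pressure head ψ = h − z = 61.13 − (-68.44) = 129.57 m.
P = ρgψ = 1182 × 9.81 × 129.57 = 1502419 Pa ≈ 1500 kPa.

P ≈ 1500 kPa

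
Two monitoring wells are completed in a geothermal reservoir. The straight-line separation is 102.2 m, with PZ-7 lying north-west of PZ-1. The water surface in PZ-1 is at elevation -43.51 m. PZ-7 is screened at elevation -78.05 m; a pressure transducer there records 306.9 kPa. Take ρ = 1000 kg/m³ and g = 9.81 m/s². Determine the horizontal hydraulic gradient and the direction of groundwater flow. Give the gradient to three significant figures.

i ≈ 0.0319; groundwater flows toward the north-west

Total head at PZ-1: h = -43.51 m (water level in the piezometer is the total head).
Pressure head at PZ-7: ψ = P/(ρg) = 306.9×1000 / (1000 × 9.81) = 31.28 m.
Total head at PZ-7: h = z + ψ = -78.05 + 31.28 = -46.77 m.
Head difference: h(PZ-1) − h(PZ-7) = -43.51 − (-46.77) = 3.26 m.
Hydraulic gradient: i = |Δh| / L = 3.26 / 102.2 = 0.0319.
Flow is from higher to lower head: from PZ-1 toward PZ-7, i.e. toward the north-west.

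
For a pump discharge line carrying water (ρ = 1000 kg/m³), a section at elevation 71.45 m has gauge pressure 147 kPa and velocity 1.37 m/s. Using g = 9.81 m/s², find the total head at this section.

Pressure head ψ = P/(ρg) = 147×1000 / (1000 × 9.81) = 14.98 m.
Velocity head = v²/(2g) = 1.37² / (2 × 9.81) = 0.096 m.
h = z + ψ + v²/(2g) = 71.45 + 14.98 + 0.096 = 86.53 m.

h ≈ 86.53 m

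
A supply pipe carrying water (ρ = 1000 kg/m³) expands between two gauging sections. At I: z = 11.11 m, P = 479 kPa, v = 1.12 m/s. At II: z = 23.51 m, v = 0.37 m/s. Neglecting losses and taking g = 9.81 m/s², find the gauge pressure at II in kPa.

P₂ ≈ 358 kPa

Pressure head at I: ψ₁ = P₁/(ρg) = 479×1000 / (1000 × 9.81) = 48.83 m.
Velocity heads: v₁²/2g = 1.12²/19.62 = 0.064 m; v₂²/2g = 0.37²/19.62 = 0.007 m.
Total head H = z₁ + ψ₁ + v₁²/2g = 11.11 + 48.83 + 0.064 = 60.00 m.
ψ₂ = H − z₂ − v₂²/2g = 60.00 − 23.51 − 0.007 = 36.48 m.
P₂ = ρgψ₂ = 1000 × 9.81 × 36.48 ≈ 358 kPa.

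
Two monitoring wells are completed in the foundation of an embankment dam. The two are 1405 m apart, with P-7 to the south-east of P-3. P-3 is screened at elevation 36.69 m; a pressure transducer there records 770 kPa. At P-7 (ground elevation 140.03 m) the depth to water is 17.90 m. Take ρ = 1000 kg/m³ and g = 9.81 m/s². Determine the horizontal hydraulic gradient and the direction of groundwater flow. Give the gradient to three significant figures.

Pressure head at P-3: ψ = P/(ρg) = 770×1000 / (1000 × 9.81) = 78.49 m.
Total head at P-3: h = z + ψ = 36.69 + 78.49 = 115.18 m.
Total head at P-7: h = 140.03 − 17.90 = 122.13 m.
Head difference: h(P-3) − h(P-7) = 115.18 − 122.13 = -6.95 m.
Hydraulic gradient: i = |Δh| / L = 6.95 / 1405 = 0.00495.
Flow is from higher to lower head: from P-7 toward P-3, i.e. toward the north-west.

i ≈ 0.00495; groundwater flows toward the north-west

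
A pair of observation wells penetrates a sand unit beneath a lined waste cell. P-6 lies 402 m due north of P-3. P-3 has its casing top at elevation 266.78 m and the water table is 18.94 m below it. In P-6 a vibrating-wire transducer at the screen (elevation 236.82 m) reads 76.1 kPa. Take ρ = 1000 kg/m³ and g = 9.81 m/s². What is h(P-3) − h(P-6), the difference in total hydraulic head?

Δh ≈ 3.26 m

Total head at P-3: h = 266.78 − 18.94 = 247.84 m.
Pressure head at P-6: ψ = P/(ρg) = 76.1×1000 / (1000 × 9.81) = 7.76 m.
Total head at P-6: h = z + ψ = 236.82 + 7.76 = 244.58 m.
Head difference: h(P-3) − h(P-6) = 247.84 − 244.58 = 3.26 m.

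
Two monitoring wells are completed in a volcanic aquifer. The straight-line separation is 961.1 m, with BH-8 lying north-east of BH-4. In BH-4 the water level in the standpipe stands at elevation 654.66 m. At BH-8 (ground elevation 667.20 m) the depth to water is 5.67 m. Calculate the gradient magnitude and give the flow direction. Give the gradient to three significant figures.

i ≈ 0.00715; groundwater flows toward the south-west

Total head at BH-4: h = 654.66 m (water level in the piezometer is the total head).
Total head at BH-8: h = 667.20 − 5.67 = 661.53 m.
Head difference: h(BH-4) − h(BH-8) = 654.66 − 661.53 = -6.87 m.
Hydraulic gradient: i = |Δh| / L = 6.87 / 961.1 = 0.00715.
Flow is from higher to lower head: from BH-8 toward BH-4, i.e. toward the south-west.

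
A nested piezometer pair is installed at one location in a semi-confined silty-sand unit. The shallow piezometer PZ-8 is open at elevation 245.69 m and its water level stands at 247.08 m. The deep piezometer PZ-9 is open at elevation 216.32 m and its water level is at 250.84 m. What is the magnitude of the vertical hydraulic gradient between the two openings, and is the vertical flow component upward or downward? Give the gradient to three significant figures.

|i_v| ≈ 0.128; vertical flow is upward

Total head at PZ-8: h = 247.08 m (water level in the standpipe).
Total head at PZ-9: h = 250.84 m.
Δh = h(PZ-8) − h(PZ-9) = 247.08 − 250.84 = -3.76 m.
Vertical separation Δz = 245.69 − 216.32 = 29.37 m.
|i_v| = |Δh| / Δz = 3.76 / 29.37 = 0.128.
Head is higher in the deep piezometer, so vertical flow is upward (discharge condition).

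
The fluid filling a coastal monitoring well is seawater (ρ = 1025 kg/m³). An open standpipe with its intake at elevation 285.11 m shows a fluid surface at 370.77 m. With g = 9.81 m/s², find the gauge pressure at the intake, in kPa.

Pressure head ψ = h − z = 370.77 − 285.11 = 85.66 m.
P = ρgψ = 1025 × 9.81 × 85.66 = 861333 Pa ≈ 861 kPa.

P ≈ 861 kPa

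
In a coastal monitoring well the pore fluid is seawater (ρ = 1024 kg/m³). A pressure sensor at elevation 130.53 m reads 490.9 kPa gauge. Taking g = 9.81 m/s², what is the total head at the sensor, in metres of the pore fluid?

ψ = P/(ρg) = 490.9×1000 / (1024 × 9.81) = 48.87 m.
h = z + ψ = 130.53 + 48.87 = 179.40 m.

h ≈ 179.40 m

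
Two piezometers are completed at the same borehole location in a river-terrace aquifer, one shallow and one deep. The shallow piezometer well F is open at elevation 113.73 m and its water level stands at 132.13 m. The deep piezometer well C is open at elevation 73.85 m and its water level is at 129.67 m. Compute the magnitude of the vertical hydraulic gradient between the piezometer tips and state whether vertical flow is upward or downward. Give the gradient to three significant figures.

|i_v| ≈ 0.0617; vertical flow is downward

Total head at well F: h = 132.13 m (water level in the standpipe).
Total head at well C: h = 129.67 m.
Δh = h(well F) − h(well C) = 132.13 − 129.67 = 2.46 m.
Vertical separation Δz = 113.73 − 73.85 = 39.88 m.
|i_v| = |Δh| / Δz = 2.46 / 39.88 = 0.0617.
Head is higher in the shallow piezometer, so vertical flow is downward (recharge condition).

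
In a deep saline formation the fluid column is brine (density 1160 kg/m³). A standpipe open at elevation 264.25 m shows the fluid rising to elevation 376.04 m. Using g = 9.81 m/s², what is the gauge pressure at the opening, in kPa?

Pressure head ψ = h − z = 376.04 − 264.25 = 111.79 m.
P = ρgψ = 1160 × 9.81 × 111.79 = 1272125 Pa ≈ 1270 kPa.

P ≈ 1270 kPa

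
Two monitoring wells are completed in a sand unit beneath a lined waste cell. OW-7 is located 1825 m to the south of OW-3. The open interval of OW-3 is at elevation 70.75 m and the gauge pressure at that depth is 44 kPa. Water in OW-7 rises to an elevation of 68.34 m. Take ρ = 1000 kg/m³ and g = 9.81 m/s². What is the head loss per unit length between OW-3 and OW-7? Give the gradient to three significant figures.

i ≈ 0.00378 m/m

Pressure head at OW-3: ψ = P/(ρg) = 44×1000 / (1000 × 9.81) = 4.49 m.
Total head at OW-3: h = z + ψ = 70.75 + 4.49 = 75.24 m.
Total head at OW-7: h = 68.34 m (water level in the piezometer is the total head).
Head difference: h(OW-3) − h(OW-7) = 75.24 − 68.34 = 6.90 m.
Hydraulic gradient: i = |Δh| / L = 6.90 / 1825 = 0.00378.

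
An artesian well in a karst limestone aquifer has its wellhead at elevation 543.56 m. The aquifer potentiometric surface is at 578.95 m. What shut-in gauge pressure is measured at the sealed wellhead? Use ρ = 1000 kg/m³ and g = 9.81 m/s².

Head above the cap: Δh = 578.95 − 543.56 = 35.39 m.
P = ρgΔh = 1000 × 9.81 × 35.39 = 347176 Pa ≈ 347 kPa.

P ≈ 347 kPa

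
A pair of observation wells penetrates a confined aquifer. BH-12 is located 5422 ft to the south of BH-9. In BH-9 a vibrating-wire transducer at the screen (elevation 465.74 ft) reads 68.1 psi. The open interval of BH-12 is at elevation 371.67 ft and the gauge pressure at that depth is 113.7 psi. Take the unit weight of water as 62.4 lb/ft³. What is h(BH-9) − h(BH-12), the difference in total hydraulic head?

Δh ≈ -11.16 ft

Pressure head at BH-9: ψ = 144·P/γ = 144 × 68.1 / 62.4 = 157.15 ft.
Total head at BH-9: h = z + ψ = 465.74 + 157.15 = 622.89 ft.
Pressure head at BH-12: ψ = 144·P/γ = 144 × 113.7 / 62.4 = 262.38 ft.
Total head at BH-12: h = z + ψ = 371.67 + 262.38 = 634.05 ft.
Head difference: h(BH-9) − h(BH-12) = 622.89 − 634.05 = -11.16 ft.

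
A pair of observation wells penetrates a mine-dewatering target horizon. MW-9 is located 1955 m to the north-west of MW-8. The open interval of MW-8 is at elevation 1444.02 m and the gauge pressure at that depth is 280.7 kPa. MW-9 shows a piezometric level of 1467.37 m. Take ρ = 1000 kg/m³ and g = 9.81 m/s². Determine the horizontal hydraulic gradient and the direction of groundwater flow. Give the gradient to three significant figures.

Pressure head at MW-8: ψ = P/(ρg) = 280.7×1000 / (1000 × 9.81) = 28.61 m.
Total head at MW-8: h = z + ψ = 1444.02 + 28.61 = 1472.63 m.
Total head at MW-9: h = 1467.37 m (water level in the piezometer is the total head).
Head difference: h(MW-8) − h(MW-9) = 1472.63 − 1467.37 = 5.26 m.
Hydraulic gradient: i = |Δh| / L = 5.26 / 1955 = 0.00269.
Flow is from higher to lower head: from MW-8 toward MW-9, i.e. toward the north-west.

i ≈ 0.00269; groundwater flows toward the north-west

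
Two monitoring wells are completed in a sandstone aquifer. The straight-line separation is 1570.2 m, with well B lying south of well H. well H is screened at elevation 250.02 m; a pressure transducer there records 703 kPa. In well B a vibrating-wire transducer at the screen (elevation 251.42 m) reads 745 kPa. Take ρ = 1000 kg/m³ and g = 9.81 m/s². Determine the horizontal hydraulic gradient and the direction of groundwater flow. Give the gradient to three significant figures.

i ≈ 0.00362; groundwater flows toward the north

Pressure head at well H: ψ = P/(ρg) = 703×1000 / (1000 × 9.81) = 71.66 m.
Total head at well H: h = z + ψ = 250.02 + 71.66 = 321.68 m.
Pressure head at well B: ψ = P/(ρg) = 745×1000 / (1000 × 9.81) = 75.94 m.
Total head at well B: h = z + ψ = 251.42 + 75.94 = 327.36 m.
Head difference: h(well H) − h(well B) = 321.68 − 327.36 = -5.68 m.
Hydraulic gradient: i = |Δh| / L = 5.68 / 1570.2 = 0.00362.
Flow is from higher to lower head: from well B toward well H, i.e. toward the north.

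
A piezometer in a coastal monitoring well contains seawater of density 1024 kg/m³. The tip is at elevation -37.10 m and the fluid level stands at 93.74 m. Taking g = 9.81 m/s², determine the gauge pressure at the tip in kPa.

P ≈ 1310 kPa

Pressure head ψ = h − z = 93.74 − (-37.10) = 130.84 m.
P = ρgψ = 1024 × 9.81 × 130.84 = 1314345 Pa ≈ 1310 kPa.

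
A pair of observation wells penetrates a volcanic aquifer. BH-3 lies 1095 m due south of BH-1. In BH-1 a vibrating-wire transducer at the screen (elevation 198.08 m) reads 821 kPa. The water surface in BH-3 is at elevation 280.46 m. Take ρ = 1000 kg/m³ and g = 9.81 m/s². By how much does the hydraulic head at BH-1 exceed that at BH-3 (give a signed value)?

Pressure head at BH-1: ψ = P/(ρg) = 821×1000 / (1000 × 9.81) = 83.69 m.
Total head at BH-1: h = z + ψ = 198.08 + 83.69 = 281.77 m.
Total head at BH-3: h = 280.46 m (water level in the piezometer is the total head).
Head difference: h(BH-1) − h(BH-3) = 281.77 − 280.46 = 1.31 m.

Δh ≈ 1.31 m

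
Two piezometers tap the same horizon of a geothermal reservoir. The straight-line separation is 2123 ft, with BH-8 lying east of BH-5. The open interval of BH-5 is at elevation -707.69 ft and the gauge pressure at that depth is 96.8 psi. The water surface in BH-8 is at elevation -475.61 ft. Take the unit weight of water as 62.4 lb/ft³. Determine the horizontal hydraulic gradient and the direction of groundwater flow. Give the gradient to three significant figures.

Pressure head at BH-5: ψ = 144·P/γ = 144 × 96.8 / 62.4 = 223.38 ft.
Total head at BH-5: h = z + ψ = -707.69 + 223.38 = -484.31 ft.
Total head at BH-8: h = -475.61 ft (water level in the piezometer is the total head).
Head difference: h(BH-5) − h(BH-8) = -484.31 − (-475.61) = -8.70 ft.
Hydraulic gradient: i = |Δh| / L = 8.70 / 2123 = 0.00410.
Flow is from higher to lower head: from BH-8 toward BH-5, i.e. toward the west.

i ≈ 0.00410; groundwater flows toward the west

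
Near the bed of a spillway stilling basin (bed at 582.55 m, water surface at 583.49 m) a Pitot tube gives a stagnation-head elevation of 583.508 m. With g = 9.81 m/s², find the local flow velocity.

Near the bed, under hydrostatic conditions, the piezometric head (z + ψ) equals the free-surface elevation, 583.49 m.
Velocity head = total − piezometric = 583.508 − 583.49 = 0.018 m.
v = √(2g·h_v) = √(2 × 9.81 × 0.018) = 0.594 m/s.

v ≈ 0.594 m/s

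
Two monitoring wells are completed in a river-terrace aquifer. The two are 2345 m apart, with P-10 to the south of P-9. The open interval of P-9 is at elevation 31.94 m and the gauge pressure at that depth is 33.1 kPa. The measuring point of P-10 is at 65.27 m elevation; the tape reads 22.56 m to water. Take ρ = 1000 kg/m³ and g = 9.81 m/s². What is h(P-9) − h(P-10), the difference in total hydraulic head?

Pressure head at P-9: ψ = P/(ρg) = 33.1×1000 / (1000 × 9.81) = 3.37 m.
Total head at P-9: h = z + ψ = 31.94 + 3.37 = 35.31 m.
Total head at P-10: h = 65.27 − 22.56 = 42.71 m.
Head difference: h(P-9) − h(P-10) = 35.31 − 42.71 = -7.40 m.

Δh ≈ -7.40 m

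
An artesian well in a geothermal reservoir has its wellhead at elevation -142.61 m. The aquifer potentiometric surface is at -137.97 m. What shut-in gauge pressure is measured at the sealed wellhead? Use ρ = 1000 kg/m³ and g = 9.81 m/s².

P ≈ 45.5 kPa

Head above the cap: Δh = -137.97 − (-142.61) = 4.64 m.
P = ρgΔh = 1000 × 9.81 × 4.64 = 45518 Pa ≈ 45.5 kPa.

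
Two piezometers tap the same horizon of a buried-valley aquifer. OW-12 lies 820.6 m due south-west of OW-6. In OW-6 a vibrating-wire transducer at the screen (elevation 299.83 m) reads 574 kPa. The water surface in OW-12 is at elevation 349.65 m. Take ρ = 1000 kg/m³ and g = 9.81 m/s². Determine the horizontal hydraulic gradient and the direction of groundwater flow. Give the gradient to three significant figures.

Pressure head at OW-6: ψ = P/(ρg) = 574×1000 / (1000 × 9.81) = 58.51 m.
Total head at OW-6: h = z + ψ = 299.83 + 58.51 = 358.34 m.
Total head at OW-12: h = 349.65 m (water level in the piezometer is the total head).
Head difference: h(OW-6) − h(OW-12) = 358.34 − 349.65 = 8.69 m.
Hydraulic gradient: i = |Δh| / L = 8.69 / 820.6 = 0.0106.
Flow is from higher to lower head: from OW-6 toward OW-12, i.e. toward the south-west.

i ≈ 0.0106; groundwater flows toward the south-west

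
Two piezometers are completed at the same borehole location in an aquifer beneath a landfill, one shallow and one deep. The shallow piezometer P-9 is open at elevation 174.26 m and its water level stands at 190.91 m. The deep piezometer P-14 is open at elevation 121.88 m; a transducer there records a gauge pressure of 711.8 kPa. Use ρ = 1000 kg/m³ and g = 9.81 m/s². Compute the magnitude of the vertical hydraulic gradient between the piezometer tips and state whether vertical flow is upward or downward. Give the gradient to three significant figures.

Total head at P-9: h = 190.91 m (water level in the standpipe).
Pressure head at P-14: ψ = P/(ρg) = 711.8×1000 / (1000 × 9.81) = 72.56 m.
Total head at P-14: h = z + ψ = 121.88 + 72.56 = 194.44 m.
Δh = h(P-9) − h(P-14) = 190.91 − 194.44 = -3.53 m.
Vertical separation Δz = 174.26 − 121.88 = 52.38 m.
|i_v| = |Δh| / Δz = 3.53 / 52.38 = 0.0674.
Head is higher in the deep piezometer, so vertical flow is upward (discharge condition).

|i_v| ≈ 0.0674; vertical flow is upward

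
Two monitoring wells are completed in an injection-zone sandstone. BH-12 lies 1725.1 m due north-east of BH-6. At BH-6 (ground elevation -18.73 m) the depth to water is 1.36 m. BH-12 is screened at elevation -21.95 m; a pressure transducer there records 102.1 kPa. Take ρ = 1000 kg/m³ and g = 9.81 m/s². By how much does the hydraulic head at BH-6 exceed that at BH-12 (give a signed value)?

Total head at BH-6: h = -18.73 − 1.36 = -20.09 m.
Pressure head at BH-12: ψ = P/(ρg) = 102.1×1000 / (1000 × 9.81) = 10.41 m.
Total head at BH-12: h = z + ψ = -21.95 + 10.41 = -11.54 m.
Head difference: h(BH-6) − h(BH-12) = -20.09 − (-11.54) = -8.55 m.

Δh ≈ -8.55 m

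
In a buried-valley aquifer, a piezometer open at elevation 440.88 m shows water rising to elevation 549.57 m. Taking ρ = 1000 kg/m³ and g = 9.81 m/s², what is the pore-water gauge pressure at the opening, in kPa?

P ≈ 1070 kPa

Pressure head ψ = h − z = 549.57 − 440.88 = 108.69 m.
P = ρgψ = 1000 × 9.81 × 108.69 = 1066249 Pa ≈ 1070 kPa.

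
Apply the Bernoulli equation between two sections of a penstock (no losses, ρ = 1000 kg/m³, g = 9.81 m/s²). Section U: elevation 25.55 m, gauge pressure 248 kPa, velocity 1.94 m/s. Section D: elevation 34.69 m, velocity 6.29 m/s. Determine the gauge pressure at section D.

Pressure head at U: ψ₁ = P₁/(ρg) = 248×1000 / (1000 × 9.81) = 25.28 m.
Velocity heads: v₁²/2g = 1.94²/19.62 = 0.192 m; v₂²/2g = 6.29²/19.62 = 2.017 m.
Total head H = z₁ + ψ₁ + v₁²/2g = 25.55 + 25.28 + 0.192 = 51.02 m.
ψ₂ = H − z₂ − v₂²/2g = 51.02 − 34.69 − 2.017 = 14.31 m.
P₂ = ρgψ₂ = 1000 × 9.81 × 14.31 ≈ 140 kPa.

P₂ ≈ 140 kPa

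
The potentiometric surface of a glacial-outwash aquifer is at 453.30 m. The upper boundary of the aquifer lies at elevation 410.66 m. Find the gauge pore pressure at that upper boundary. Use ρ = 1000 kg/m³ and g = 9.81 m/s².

Pressure head at the aquifer top: ψ = h − z = 453.30 − 410.66 = 42.64 m.
P = ρgψ = 1000 × 9.81 × 42.64 = 418298 Pa ≈ 418 kPa.

P ≈ 418 kPa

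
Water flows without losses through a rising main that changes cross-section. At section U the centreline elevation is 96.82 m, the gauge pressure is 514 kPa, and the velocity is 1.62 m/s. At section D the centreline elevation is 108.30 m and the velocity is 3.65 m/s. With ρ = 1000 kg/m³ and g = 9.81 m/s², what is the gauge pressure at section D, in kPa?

Pressure head at U: ψ₁ = P₁/(ρg) = 514×1000 / (1000 × 9.81) = 52.40 m.
Velocity heads: v₁²/2g = 1.62²/19.62 = 0.134 m; v₂²/2g = 3.65²/19.62 = 0.679 m.
Total head H = z₁ + ψ₁ + v₁²/2g = 96.82 + 52.40 + 0.134 = 149.35 m.
ψ₂ = H − z₂ − v₂²/2g = 149.35 − 108.30 − 0.679 = 40.37 m.
P₂ = ρgψ₂ = 1000 × 9.81 × 40.37 ≈ 396 kPa.

P₂ ≈ 396 kPa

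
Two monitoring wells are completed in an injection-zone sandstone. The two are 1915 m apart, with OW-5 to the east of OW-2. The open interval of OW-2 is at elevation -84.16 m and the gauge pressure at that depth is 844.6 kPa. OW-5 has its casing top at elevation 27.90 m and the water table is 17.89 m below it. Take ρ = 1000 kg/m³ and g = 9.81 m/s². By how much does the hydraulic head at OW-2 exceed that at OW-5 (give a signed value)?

Δh ≈ -8.07 m

Pressure head at OW-2: ψ = P/(ρg) = 844.6×1000 / (1000 × 9.81) = 86.10 m.
Total head at OW-2: h = z + ψ = -84.16 + 86.10 = 1.94 m.
Total head at OW-5: h = 27.90 − 17.89 = 10.01 m.
Head difference: h(OW-2) − h(OW-5) = 1.94 − 10.01 = -8.07 m.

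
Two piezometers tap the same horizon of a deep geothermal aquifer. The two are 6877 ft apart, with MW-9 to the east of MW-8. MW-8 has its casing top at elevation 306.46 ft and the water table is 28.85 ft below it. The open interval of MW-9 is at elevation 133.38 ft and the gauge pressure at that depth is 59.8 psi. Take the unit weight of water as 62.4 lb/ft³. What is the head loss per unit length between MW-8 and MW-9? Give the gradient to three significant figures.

Total head at MW-8: h = 306.46 − 28.85 = 277.61 ft.
Pressure head at MW-9: ψ = 144·P/γ = 144 × 59.8 / 62.4 = 138.00 ft.
Total head at MW-9: h = z + ψ = 133.38 + 138.00 = 271.38 ft.
Head difference: h(MW-8) − h(MW-9) = 277.61 − 271.38 = 6.23 ft.
Hydraulic gradient: i = |Δh| / L = 6.23 / 6877 = 0.000906.

i ≈ 0.000906 ft/ft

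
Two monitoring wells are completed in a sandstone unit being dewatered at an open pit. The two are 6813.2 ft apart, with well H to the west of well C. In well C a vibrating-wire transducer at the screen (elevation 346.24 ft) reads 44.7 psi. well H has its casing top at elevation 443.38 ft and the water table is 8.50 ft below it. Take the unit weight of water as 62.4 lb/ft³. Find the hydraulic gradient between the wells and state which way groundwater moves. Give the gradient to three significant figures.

i ≈ 0.00213; groundwater flows toward the west

Pressure head at well C: ψ = 144·P/γ = 144 × 44.7 / 62.4 = 103.15 ft.
Total head at well C: h = z + ψ = 346.24 + 103.15 = 449.39 ft.
Total head at well H: h = 443.38 − 8.50 = 434.88 ft.
Head difference: h(well C) − h(well H) = 449.39 − 434.88 = 14.51 ft.
Hydraulic gradient: i = |Δh| / L = 14.51 / 6813.2 = 0.00213.
Flow is from higher to lower head: from well C toward well H, i.e. toward the west.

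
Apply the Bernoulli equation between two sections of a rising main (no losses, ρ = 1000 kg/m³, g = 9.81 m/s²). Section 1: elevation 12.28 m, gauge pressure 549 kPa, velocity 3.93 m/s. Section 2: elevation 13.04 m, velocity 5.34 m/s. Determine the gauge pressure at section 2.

P₂ ≈ 535 kPa

Pressure head at 1: ψ₁ = P₁/(ρg) = 549×1000 / (1000 × 9.81) = 55.96 m.
Velocity heads: v₁²/2g = 3.93²/19.62 = 0.787 m; v₂²/2g = 5.34²/19.62 = 1.453 m.
Total head H = z₁ + ψ₁ + v₁²/2g = 12.28 + 55.96 + 0.787 = 69.03 m.
ψ₂ = H − z₂ − v₂²/2g = 69.03 − 13.04 − 1.453 = 54.54 m.
P₂ = ρgψ₂ = 1000 × 9.81 × 54.54 ≈ 535 kPa.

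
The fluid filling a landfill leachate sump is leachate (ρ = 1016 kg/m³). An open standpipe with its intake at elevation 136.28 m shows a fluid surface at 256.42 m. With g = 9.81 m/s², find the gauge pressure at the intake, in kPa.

P ≈ 1200 kPa

Pressure head ψ = h − z = 256.42 − 136.28 = 120.14 m.
P = ρgψ = 1016 × 9.81 × 120.14 = 1197431 Pa ≈ 1200 kPa.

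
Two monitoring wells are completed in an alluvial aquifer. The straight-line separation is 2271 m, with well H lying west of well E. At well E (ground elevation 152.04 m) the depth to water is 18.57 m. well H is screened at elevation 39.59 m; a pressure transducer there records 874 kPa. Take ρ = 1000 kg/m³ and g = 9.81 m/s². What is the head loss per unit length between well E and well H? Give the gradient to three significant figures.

i ≈ 0.00211 m/m

Total head at well E: h = 152.04 − 18.57 = 133.47 m.
Pressure head at well H: ψ = P/(ρg) = 874×1000 / (1000 × 9.81) = 89.09 m.
Total head at well H: h = z + ψ = 39.59 + 89.09 = 128.68 m.
Head difference: h(well E) − h(well H) = 133.47 − 128.68 = 4.79 m.
Hydraulic gradient: i = |Δh| / L = 4.79 / 2271 = 0.00211.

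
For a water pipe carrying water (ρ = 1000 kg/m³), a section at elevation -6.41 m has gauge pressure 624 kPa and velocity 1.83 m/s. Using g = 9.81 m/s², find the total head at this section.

h ≈ 57.37 m

Pressure head ψ = P/(ρg) = 624×1000 / (1000 × 9.81) = 63.61 m.
Velocity head = v²/(2g) = 1.83² / (2 × 9.81) = 0.171 m.
h = z + ψ + v²/(2g) = -6.41 + 63.61 + 0.171 = 57.37 m.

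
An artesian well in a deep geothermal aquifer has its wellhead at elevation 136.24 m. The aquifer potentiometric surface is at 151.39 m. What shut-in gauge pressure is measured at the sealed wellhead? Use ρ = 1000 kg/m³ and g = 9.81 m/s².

P ≈ 149 kPa

Head above the cap: Δh = 151.39 − 136.24 = 15.15 m.
P = ρgΔh = 1000 × 9.81 × 15.15 = 148622 Pa ≈ 149 kPa.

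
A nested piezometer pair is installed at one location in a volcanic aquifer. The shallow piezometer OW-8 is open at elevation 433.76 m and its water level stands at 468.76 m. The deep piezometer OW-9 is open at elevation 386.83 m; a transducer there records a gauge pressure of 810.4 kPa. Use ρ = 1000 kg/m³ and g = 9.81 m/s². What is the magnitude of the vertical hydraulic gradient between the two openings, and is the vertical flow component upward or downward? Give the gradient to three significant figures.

Total head at OW-8: h = 468.76 m (water level in the standpipe).
Pressure head at OW-9: ψ = P/(ρg) = 810.4×1000 / (1000 × 9.81) = 82.61 m.
Total head at OW-9: h = z + ψ = 386.83 + 82.61 = 469.44 m.
Δh = h(OW-8) − h(OW-9) = 468.76 − 469.44 = -0.68 m.
Vertical separation Δz = 433.76 − 386.83 = 46.93 m.
|i_v| = |Δh| / Δz = 0.68 / 46.93 = 0.0145.
Head is higher in the deep piezometer, so vertical flow is upward (discharge condition).

|i_v| ≈ 0.0145; vertical flow is upward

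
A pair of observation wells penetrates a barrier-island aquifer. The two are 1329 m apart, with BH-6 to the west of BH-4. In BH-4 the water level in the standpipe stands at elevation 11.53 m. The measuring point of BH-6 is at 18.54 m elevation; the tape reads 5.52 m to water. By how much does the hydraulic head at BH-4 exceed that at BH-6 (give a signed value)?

Δh ≈ -1.49 m

Total head at BH-4: h = 11.53 m (water level in the piezometer is the total head).
Total head at BH-6: h = 18.54 − 5.52 = 13.02 m.
Head difference: h(BH-4) − h(BH-6) = 11.53 − 13.02 = -1.49 m.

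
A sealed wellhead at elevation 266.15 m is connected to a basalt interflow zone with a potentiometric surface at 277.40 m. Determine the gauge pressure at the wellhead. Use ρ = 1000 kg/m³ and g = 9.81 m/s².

P ≈ 110 kPa

Head above the cap: Δh = 277.40 − 266.15 = 11.25 m.
P = ρgΔh = 1000 × 9.81 × 11.25 = 110362 Pa ≈ 110 kPa.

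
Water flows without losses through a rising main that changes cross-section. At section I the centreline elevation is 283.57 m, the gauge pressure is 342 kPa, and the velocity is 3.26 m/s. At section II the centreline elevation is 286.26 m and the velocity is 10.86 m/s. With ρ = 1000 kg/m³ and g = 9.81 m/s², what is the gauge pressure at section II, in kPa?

P₂ ≈ 262 kPa

Pressure head at I: ψ₁ = P₁/(ρg) = 342×1000 / (1000 × 9.81) = 34.86 m.
Velocity heads: v₁²/2g = 3.26²/19.62 = 0.542 m; v₂²/2g = 10.86²/19.62 = 6.011 m.
Total head H = z₁ + ψ₁ + v₁²/2g = 283.57 + 34.86 + 0.542 = 318.97 m.
ψ₂ = H − z₂ − v₂²/2g = 318.97 − 286.26 − 6.011 = 26.70 m.
P₂ = ρgψ₂ = 1000 × 9.81 × 26.70 ≈ 262 kPa.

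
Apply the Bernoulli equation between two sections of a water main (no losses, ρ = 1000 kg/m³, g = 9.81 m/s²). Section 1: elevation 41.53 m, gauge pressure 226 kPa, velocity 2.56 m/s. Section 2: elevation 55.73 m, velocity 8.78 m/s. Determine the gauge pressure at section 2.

Pressure head at 1: ψ₁ = P₁/(ρg) = 226×1000 / (1000 × 9.81) = 23.04 m.
Velocity heads: v₁²/2g = 2.56²/19.62 = 0.334 m; v₂²/2g = 8.78²/19.62 = 3.929 m.
Total head H = z₁ + ψ₁ + v₁²/2g = 41.53 + 23.04 + 0.334 = 64.90 m.
ψ₂ = H − z₂ − v₂²/2g = 64.90 − 55.73 − 3.929 = 5.24 m.
P₂ = ρgψ₂ = 1000 × 9.81 × 5.24 ≈ 51.4 kPa.

P₂ ≈ 51.4 kPa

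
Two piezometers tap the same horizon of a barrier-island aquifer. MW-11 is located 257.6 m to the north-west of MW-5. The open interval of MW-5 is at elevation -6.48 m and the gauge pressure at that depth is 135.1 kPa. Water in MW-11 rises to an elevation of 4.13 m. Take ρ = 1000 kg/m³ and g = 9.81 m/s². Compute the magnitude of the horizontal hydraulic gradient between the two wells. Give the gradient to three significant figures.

Pressure head at MW-5: ψ = P/(ρg) = 135.1×1000 / (1000 × 9.81) = 13.77 m.
Total head at MW-5: h = z + ψ = -6.48 + 13.77 = 7.29 m.
Total head at MW-11: h = 4.13 m (water level in the piezometer is the total head).
Head difference: h(MW-5) − h(MW-11) = 7.29 − 4.13 = 3.16 m.
Hydraulic gradient: i = |Δh| / L = 3.16 / 257.6 = 0.0123.

i ≈ 0.0123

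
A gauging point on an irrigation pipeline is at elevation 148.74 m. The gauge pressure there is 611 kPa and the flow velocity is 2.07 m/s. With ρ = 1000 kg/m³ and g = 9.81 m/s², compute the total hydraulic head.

Pressure head ψ = P/(ρg) = 611×1000 / (1000 × 9.81) = 62.28 m.
Velocity head = v²/(2g) = 2.07² / (2 × 9.81) = 0.218 m.
h = z + ψ + v²/(2g) = 148.74 + 62.28 + 0.218 = 211.24 m.

h ≈ 211.24 m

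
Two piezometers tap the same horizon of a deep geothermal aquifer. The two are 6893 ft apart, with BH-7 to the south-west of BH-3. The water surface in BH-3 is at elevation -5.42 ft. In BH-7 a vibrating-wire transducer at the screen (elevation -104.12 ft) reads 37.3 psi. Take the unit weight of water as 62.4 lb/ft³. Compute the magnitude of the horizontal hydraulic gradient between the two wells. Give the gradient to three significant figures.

i ≈ 0.00183

Total head at BH-3: h = -5.42 ft (water level in the piezometer is the total head).
Pressure head at BH-7: ψ = 144·P/γ = 144 × 37.3 / 62.4 = 86.08 ft.
Total head at BH-7: h = z + ψ = -104.12 + 86.08 = -18.04 ft.
Head difference: h(BH-3) − h(BH-7) = -5.42 − (-18.04) = 12.62 ft.
Hydraulic gradient: i = |Δh| / L = 12.62 / 6893 = 0.00183.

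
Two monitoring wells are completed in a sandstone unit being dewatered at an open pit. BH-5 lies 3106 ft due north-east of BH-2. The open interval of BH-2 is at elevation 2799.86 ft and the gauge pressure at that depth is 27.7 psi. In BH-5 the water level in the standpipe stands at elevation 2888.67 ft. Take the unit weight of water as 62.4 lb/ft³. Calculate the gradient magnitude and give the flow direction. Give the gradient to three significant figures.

Pressure head at BH-2: ψ = 144·P/γ = 144 × 27.7 / 62.4 = 63.92 ft.
Total head at BH-2: h = z + ψ = 2799.86 + 63.92 = 2863.78 ft.
Total head at BH-5: h = 2888.67 ft (water level in the piezometer is the total head).
Head difference: h(BH-2) − h(BH-5) = 2863.78 − 2888.67 = -24.89 ft.
Hydraulic gradient: i = |Δh| / L = 24.89 / 3106 = 0.00801.
Flow is from higher to lower head: from BH-5 toward BH-2, i.e. toward the south-west.

i ≈ 0.00801; groundwater flows toward the south-west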